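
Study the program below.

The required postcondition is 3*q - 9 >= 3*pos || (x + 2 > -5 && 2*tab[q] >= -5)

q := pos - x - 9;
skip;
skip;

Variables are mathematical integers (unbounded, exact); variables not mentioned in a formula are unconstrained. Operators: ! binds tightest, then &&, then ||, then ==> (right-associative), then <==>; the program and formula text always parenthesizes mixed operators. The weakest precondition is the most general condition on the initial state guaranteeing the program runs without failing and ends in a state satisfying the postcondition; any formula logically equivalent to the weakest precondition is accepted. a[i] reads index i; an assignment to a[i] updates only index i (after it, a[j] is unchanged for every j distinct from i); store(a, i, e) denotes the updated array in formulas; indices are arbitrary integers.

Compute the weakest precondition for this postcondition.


Working backward. After the program, the postcondition 3*q - 9 >= 3*pos || (x + 2 > -5 && 2*tab[q] >= -5) must hold; in canonical form it is 3*q >= 3*pos + 9 || (x > -7 && 2*tab[q] >= -5).
Before skip: 3*q >= 3*pos + 9 || (x > -7 && 2*tab[q] >= -5)
Before skip: 3*q >= 3*pos + 9 || (x > -7 && 2*tab[q] >= -5)
Before q := pos - x - 9: 3*x <= -36 || (x > -7 && 2*tab[pos - x - 9] >= -5)
Answer: WP = 3*x <= -36 || (x > -7 && 2*tab[pos - x - 9] >= -5)


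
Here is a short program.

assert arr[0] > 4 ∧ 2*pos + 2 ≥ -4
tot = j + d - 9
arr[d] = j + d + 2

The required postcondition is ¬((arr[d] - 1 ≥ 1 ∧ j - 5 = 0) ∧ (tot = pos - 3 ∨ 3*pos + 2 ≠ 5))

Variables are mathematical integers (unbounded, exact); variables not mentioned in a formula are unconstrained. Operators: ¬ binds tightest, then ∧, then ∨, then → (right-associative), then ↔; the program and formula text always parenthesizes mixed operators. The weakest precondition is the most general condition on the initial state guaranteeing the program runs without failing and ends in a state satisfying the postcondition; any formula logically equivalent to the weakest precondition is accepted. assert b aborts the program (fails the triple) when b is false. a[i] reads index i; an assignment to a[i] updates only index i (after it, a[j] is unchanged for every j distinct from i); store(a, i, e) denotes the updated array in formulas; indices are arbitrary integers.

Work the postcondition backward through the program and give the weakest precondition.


Working backward. After the program, the postcondition ¬((arr[d] - 1 ≥ 1 ∧ j - 5 = 0) ∧ (tot = pos - 3 ∨ 3*pos + 2 ≠ 5)) must hold; in canonical form it is ¬(arr[d] ≥ 2 ∧ j = 5 ∧ (tot = pos - 3 ∨ 3*pos ≠ 3)).
Before arr[d] := j + d + 2: ¬(store(arr, d, d + j + 2)[d] ≥ 2 ∧ j = 5 ∧ (tot = pos - 3 ∨ 3*pos ≠ 3))
Before tot := j + d - 9: ¬(store(arr, d, d + j + 2)[d] ≥ 2 ∧ j = 5 ∧ (d + j = pos + 6 ∨ 3*pos ≠ 3))
Before assert arr[0] > 4 ∧ 2*pos + 2 ≥ -4: arr[0] > 4 ∧ 2*pos ≥ -6 ∧ (¬(store(arr, d, d + j + 2)[d] ≥ 2 ∧ j = 5 ∧ (d + j = pos + 6 ∨ 3*pos ≠ 3)))
Answer: WP = arr[0] > 4 ∧ 2*pos ≥ -6 ∧ (¬(store(arr, d, d + j + 2)[d] ≥ 2 ∧ j = 5 ∧ (d + j = pos + 6 ∨ 3*pos ≠ 3)))


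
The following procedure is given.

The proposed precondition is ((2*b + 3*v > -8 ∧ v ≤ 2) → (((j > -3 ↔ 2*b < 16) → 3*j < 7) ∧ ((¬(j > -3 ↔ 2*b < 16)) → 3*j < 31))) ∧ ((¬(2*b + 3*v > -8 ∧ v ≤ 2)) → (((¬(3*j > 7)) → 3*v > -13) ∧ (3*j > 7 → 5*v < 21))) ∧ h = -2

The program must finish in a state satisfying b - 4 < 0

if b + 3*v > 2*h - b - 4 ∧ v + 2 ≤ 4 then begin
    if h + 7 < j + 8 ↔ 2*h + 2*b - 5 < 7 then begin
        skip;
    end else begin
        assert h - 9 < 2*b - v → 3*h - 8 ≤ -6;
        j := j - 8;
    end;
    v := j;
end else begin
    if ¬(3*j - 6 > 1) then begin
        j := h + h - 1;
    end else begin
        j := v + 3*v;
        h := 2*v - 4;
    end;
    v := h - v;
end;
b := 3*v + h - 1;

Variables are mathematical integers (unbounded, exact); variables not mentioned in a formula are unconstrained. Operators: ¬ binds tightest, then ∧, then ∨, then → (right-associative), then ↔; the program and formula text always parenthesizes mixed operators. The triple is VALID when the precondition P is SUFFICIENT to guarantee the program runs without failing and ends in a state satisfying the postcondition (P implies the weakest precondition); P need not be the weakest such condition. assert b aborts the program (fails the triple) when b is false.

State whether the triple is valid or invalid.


Working backward. After the program, the postcondition b - 4 < 0 must hold; in canonical form it is b < 4.
Before b := 3*v + h - 1: h + 3*v < 5
Then branch requires ((h < j + 1 ↔ 2*b + 2*h < 12) → h + 3*j < 5) ∧ ((¬(h < j + 1 ↔ 2*b + 2*h < 12)) → ((h + v < 2*b + 9 → 3*h ≤ 2) ∧ h + 3*j < 29)); else branch requires ((¬(3*j > 7)) → 4*h < 3*v + 5) ∧ (3*j > 7 → 5*v < 21).
Before the if: ((2*b + 3*v > 2*h - 4 ∧ v ≤ 2) → (((h < j + 1 ↔ 2*b + 2*h < 12) → h + 3*j < 5) ∧ ((¬(h < j + 1 ↔ 2*b + 2*h < 12)) → ((h + v < 2*b + 9 → 3*h ≤ 2) ∧ h + 3*j < 29)))) ∧ ((¬(2*b + 3*v > 2*h - 4 ∧ v ≤ 2)) → (((¬(3*j > 7)) → 4*h < 3*v + 5) ∧ (3*j > 7 → 5*v < 21)))
The weakest precondition is ((2*b + 3*v > 2*h - 4 ∧ v ≤ 2) → (((h < j + 1 ↔ 2*b + 2*h < 12) → h + 3*j < 5) ∧ ((¬(h < j + 1 ↔ 2*b + 2*h < 12)) → ((h + v < 2*b + 9 → 3*h ≤ 2) ∧ h + 3*j < 29)))) ∧ ((¬(2*b + 3*v > 2*h - 4 ∧ v ≤ 2)) → (((¬(3*j > 7)) → 4*h < 3*v + 5) ∧ (3*j > 7 → 5*v < 21))).
Check whether ((2*b + 3*v > -8 ∧ v ≤ 2) → (((j > -3 ↔ 2*b < 16) → 3*j < 7) ∧ ((¬(j > -3 ↔ 2*b < 16)) → 3*j < 31))) ∧ ((¬(2*b + 3*v > -8 ∧ v ≤ 2)) → (((¬(3*j > 7)) → 3*v > -13) ∧ (3*j > 7 → 5*v < 21))) ∧ h = -2 implies it.
Every state satisfying the precondition satisfies the weakest precondition: the implication holds.
Answer: valid


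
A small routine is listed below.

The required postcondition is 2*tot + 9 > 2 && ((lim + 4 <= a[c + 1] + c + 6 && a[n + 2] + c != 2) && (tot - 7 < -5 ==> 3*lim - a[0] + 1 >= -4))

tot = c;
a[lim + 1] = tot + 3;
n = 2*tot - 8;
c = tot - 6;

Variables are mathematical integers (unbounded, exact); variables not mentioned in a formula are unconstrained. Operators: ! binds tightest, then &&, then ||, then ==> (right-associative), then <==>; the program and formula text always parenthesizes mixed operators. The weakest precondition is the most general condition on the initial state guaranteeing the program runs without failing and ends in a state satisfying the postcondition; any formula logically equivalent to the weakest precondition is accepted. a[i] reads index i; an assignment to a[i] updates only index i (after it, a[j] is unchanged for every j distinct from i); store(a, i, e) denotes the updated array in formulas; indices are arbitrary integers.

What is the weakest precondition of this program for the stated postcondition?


Working backward. After the program, the postcondition 2*tot + 9 > 2 && ((lim + 4 <= a[c + 1] + c + 6 && a[n + 2] + c != 2) && (tot - 7 < -5 ==> 3*lim - a[0] + 1 >= -4)) must hold; in canonical form it is 2*tot > -7 && lim <= a[c + 1] + c + 2 && a[n + 2] + c != 2 && (tot < 2 ==> 3*lim >= a[0] - 5).
Before c := tot - 6: 2*tot > -7 && lim <= a[tot - 5] + tot - 4 && a[n + 2] + tot != 8 && (tot < 2 ==> 3*lim >= a[0] - 5)
Before n := 2*tot - 8: 2*tot > -7 && lim <= a[tot - 5] + tot - 4 && a[2*tot - 6] + tot != 8 && (tot < 2 ==> 3*lim >= a[0] - 5)
Before a[lim + 1] := tot + 3: 2*tot > -7 && lim <= store(a, lim + 1, tot + 3)[tot - 5] + tot - 4 && store(a, lim + 1, tot + 3)[2*tot - 6] + tot != 8 && (tot < 2 ==> 3*lim >= store(a, lim + 1, tot + 3)[0] - 5)
Before tot := c: 2*c > -7 && lim <= store(a, lim + 1, c + 3)[c - 5] + c - 4 && store(a, lim + 1, c + 3)[2*c - 6] + c != 8 && (c < 2 ==> 3*lim >= store(a, lim + 1, c + 3)[0] - 5)
Answer: WP = 2*c > -7 && lim <= store(a, lim + 1, c + 3)[c - 5] + c - 4 && store(a, lim + 1, c + 3)[2*c - 6] + c != 8 && (c < 2 ==> 3*lim >= store(a, lim + 1, c + 3)[0] - 5)


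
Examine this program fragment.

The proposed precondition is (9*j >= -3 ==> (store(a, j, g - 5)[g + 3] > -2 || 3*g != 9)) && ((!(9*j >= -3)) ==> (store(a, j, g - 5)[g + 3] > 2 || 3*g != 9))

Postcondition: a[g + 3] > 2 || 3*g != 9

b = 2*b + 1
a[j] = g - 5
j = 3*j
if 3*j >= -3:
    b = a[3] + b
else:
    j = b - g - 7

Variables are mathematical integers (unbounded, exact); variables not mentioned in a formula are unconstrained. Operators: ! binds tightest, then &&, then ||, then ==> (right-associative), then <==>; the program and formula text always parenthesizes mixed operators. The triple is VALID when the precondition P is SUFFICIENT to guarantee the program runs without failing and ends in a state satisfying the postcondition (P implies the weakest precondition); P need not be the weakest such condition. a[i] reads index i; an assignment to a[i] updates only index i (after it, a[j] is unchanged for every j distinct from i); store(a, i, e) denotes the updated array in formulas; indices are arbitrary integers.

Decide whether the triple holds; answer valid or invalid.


Working backward. After the program, a[g + 3] > 2 || 3*g != 9 must hold.
Then branch requires a[g + 3] > 2 || 3*g != 9; else branch requires a[g + 3] > 2 || 3*g != 9.
Before the if: (3*j >= -3 ==> (a[g + 3] > 2 || 3*g != 9)) && ((!(3*j >= -3)) ==> (a[g + 3] > 2 || 3*g != 9))
Before j := 3*j: (9*j >= -3 ==> (a[g + 3] > 2 || 3*g != 9)) && ((!(9*j >= -3)) ==> (a[g + 3] > 2 || 3*g != 9))
Before a[j] := g - 5: (9*j >= -3 ==> (store(a, j, g - 5)[g + 3] > 2 || 3*g != 9)) && ((!(9*j >= -3)) ==> (store(a, j, g - 5)[g + 3] > 2 || 3*g != 9))
Before b := 2*b + 1: (9*j >= -3 ==> (store(a, j, g - 5)[g + 3] > 2 || 3*g != 9)) && ((!(9*j >= -3)) ==> (store(a, j, g - 5)[g + 3] > 2 || 3*g != 9))
The weakest precondition is (9*j >= -3 ==> (store(a, j, g - 5)[g + 3] > 2 || 3*g != 9)) && ((!(9*j >= -3)) ==> (store(a, j, g - 5)[g + 3] > 2 || 3*g != 9)).
Check whether (9*j >= -3 ==> (store(a, j, g - 5)[g + 3] > -2 || 3*g != 9)) && ((!(9*j >= -3)) ==> (store(a, j, g - 5)[g + 3] > 2 || 3*g != 9)) implies it.
Countermodel: at the initial state a = {[5] = 2, [6] = 0, elsewhere 2}, g = 3, j = 5, the precondition holds but the weakest precondition fails.
Answer: invalid


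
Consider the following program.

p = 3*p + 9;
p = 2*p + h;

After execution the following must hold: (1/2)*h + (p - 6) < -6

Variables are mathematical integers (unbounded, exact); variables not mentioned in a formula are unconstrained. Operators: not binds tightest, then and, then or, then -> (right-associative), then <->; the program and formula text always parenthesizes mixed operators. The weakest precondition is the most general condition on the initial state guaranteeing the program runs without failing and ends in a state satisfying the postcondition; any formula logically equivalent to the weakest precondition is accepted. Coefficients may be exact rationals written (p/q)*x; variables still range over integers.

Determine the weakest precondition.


Working backward. After the program, the postcondition (1/2)*h + (p - 6) < -6 must hold; in canonical form it is (1/2)*h + p < 0.
Before p := 2*p + h: (3/2)*h + 2*p < 0
Before p := 3*p + 9: (3/2)*h + 6*p < -18
Answer: WP = (3/2)*h + 6*p < -18


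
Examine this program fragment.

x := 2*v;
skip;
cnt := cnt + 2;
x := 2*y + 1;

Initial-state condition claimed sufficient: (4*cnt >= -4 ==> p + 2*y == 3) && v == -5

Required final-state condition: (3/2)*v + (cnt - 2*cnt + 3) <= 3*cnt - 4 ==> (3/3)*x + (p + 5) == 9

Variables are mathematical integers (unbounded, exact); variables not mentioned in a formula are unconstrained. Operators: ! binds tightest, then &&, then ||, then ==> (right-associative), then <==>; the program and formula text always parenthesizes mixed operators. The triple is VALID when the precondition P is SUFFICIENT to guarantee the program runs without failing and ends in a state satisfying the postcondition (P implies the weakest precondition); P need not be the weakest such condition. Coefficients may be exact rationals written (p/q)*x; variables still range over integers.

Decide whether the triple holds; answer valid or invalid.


Working backward. After the program, the postcondition (3/2)*v + (cnt - 2*cnt + 3) <= 3*cnt - 4 ==> (3/3)*x + (p + 5) == 9 must hold; in canonical form it is (3/2)*v <= 4*cnt - 7 ==> p + x == 4.
Before x := 2*y + 1: (3/2)*v <= 4*cnt - 7 ==> p + 2*y == 3
Before cnt := cnt + 2: (3/2)*v <= 4*cnt + 1 ==> p + 2*y == 3
Before skip: (3/2)*v <= 4*cnt + 1 ==> p + 2*y == 3
Before x := 2*v: (3/2)*v <= 4*cnt + 1 ==> p + 2*y == 3
The weakest precondition is (3/2)*v <= 4*cnt + 1 ==> p + 2*y == 3.
Check whether (4*cnt >= -4 ==> p + 2*y == 3) && v == -5 implies it.
Countermodel: at the initial state cnt = -2, p = 4, v = -5, y = 0, the precondition holds but the weakest precondition fails.
Answer: invalid


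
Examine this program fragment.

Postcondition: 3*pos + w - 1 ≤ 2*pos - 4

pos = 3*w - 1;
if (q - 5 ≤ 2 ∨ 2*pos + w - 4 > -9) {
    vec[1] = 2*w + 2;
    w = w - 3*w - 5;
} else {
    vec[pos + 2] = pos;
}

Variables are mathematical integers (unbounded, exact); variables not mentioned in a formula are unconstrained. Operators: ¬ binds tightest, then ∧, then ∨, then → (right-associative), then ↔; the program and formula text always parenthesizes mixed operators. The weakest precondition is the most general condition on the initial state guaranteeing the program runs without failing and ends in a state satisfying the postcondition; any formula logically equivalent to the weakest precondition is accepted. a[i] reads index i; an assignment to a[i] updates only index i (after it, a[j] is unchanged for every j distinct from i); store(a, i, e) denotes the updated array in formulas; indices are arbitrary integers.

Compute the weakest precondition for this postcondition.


Working backward. After the program, the postcondition 3*pos + w - 1 ≤ 2*pos - 4 must hold; in canonical form it is pos + w ≤ -3.
Then branch requires pos ≤ 2*w + 2; else branch requires pos + w ≤ -3.
Before the if: ((q ≤ 7 ∨ 2*pos + w > -5) → pos ≤ 2*w + 2) ∧ ((¬(q ≤ 7 ∨ 2*pos + w > -5)) → pos + w ≤ -3)
Before pos := 3*w - 1: ((q ≤ 7 ∨ 7*w > -3) → w ≤ 3) ∧ ((¬(q ≤ 7 ∨ 7*w > -3)) → 4*w ≤ -2)
Answer: WP = ((q ≤ 7 ∨ 7*w > -3) → w ≤ 3) ∧ ((¬(q ≤ 7 ∨ 7*w > -3)) → 4*w ≤ -2)


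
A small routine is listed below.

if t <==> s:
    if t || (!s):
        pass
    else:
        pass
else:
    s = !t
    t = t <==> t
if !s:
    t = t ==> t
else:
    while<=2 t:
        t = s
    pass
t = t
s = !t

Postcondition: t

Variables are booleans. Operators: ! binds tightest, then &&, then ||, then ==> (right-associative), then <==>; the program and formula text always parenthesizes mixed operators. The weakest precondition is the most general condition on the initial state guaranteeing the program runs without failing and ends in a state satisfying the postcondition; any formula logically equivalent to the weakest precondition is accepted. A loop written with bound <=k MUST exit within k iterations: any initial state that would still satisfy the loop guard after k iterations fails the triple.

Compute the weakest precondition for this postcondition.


Working backward. After the program, t must hold.
Before s := !t: t
Before t := t: t
Then branch requires true; else branch requires (t ==> ((!s) && ((!s) ==> s))) && ((!t) ==> t).
Before the if: s ==> ((t ==> ((!s) && ((!s) ==> s))) && ((!t) ==> t))
Then branch requires ((t || (!s)) ==> (s ==> ((t ==> ((!s) && ((!s) ==> s))) && ((!t) ==> t)))) && ((!(t || (!s))) ==> (s ==> ((t ==> ((!s) && ((!s) ==> s))) && ((!t) ==> t)))); else branch requires (!t) ==> (t && (t ==> (!t))).
Before the if: ((t <==> s) ==> (((t || (!s)) ==> (s ==> ((t ==> ((!s) && ((!s) ==> s))) && ((!t) ==> t)))) && ((!(t || (!s))) ==> (s ==> ((t ==> ((!s) && ((!s) ==> s))) && ((!t) ==> t)))))) && ((!(t <==> s)) ==> ((!t) ==> (t && (t ==> (!t)))))
Answer: WP = ((t <==> s) ==> (((t || (!s)) ==> (s ==> ((t ==> ((!s) && ((!s) ==> s))) && ((!t) ==> t)))) && ((!(t || (!s))) ==> (s ==> ((t ==> ((!s) && ((!s) ==> s))) && ((!t) ==> t)))))) && ((!(t <==> s)) ==> ((!t) ==> (t && (t ==> (!t)))))


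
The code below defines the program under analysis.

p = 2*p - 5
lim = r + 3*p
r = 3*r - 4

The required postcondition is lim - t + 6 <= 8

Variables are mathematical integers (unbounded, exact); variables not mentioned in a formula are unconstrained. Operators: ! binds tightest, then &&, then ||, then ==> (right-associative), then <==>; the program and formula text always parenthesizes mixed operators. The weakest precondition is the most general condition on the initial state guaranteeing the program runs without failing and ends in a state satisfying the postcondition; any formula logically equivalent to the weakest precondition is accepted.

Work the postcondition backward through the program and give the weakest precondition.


Working backward. After the program, the postcondition lim - t + 6 <= 8 must hold; in canonical form it is lim <= t + 2.
Before r := 3*r - 4: lim <= t + 2
Before lim := r + 3*p: 3*p + r <= t + 2
Before p := 2*p - 5: 6*p + r <= t + 17
Answer: WP = 6*p + r <= t + 17


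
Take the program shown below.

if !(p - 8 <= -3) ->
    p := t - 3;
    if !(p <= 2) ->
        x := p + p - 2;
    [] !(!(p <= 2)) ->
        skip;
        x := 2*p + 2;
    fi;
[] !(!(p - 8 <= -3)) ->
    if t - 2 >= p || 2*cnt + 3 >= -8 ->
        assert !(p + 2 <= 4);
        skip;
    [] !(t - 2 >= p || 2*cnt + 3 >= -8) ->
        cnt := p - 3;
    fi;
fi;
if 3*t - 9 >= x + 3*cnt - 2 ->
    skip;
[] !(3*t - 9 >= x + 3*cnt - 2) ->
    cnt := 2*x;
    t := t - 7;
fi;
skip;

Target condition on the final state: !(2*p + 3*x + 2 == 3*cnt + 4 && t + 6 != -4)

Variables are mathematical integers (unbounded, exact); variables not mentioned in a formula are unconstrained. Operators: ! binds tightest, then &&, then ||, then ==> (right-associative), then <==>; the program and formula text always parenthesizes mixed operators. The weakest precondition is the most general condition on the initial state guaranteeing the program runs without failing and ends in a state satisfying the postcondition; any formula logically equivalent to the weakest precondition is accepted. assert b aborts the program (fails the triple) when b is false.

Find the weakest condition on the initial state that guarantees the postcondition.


Working backward. After the program, the postcondition !(2*p + 3*x + 2 == 3*cnt + 4 && t + 6 != -4) must hold; in canonical form it is !(2*p + 3*x == 3*cnt + 2 && t != -10).
Before skip: !(2*p + 3*x == 3*cnt + 2 && t != -10)
Then branch requires !(2*p + 3*x == 3*cnt + 2 && t != -10); else branch requires !(2*p == 3*x + 2 && t != -3).
Before the if: (3*t >= 3*cnt + x + 7 ==> (!(2*p + 3*x == 3*cnt + 2 && t != -10))) && ((!(3*t >= 3*cnt + x + 7)) ==> (!(2*p == 3*x + 2 && t != -3)))
Then branch requires ((!(t <= 5)) ==> ((t >= 3*cnt - 1 ==> (!(8*t == 3*cnt + 32 && t != -10))) && ((!(t >= 3*cnt - 1)) ==> (!(4*t == 16 && t != -3))))) && (t <= 5 ==> ((t >= 3*cnt + 3 ==> (!(8*t == 3*cnt + 20 && t != -10))) && ((!(t >= 3*cnt + 3)) ==> (!(4*t == 4 && t != -3))))); else branch requires ((t >= p + 2 || 2*cnt >= -11) ==> ((!(p <= 2)) && (3*t >= 3*cnt + x + 7 ==> (!(2*p + 3*x == 3*cnt + 2 && t != -10))) && ((!(3*t >= 3*cnt + x + 7)) ==> (!(2*p == 3*x + 2 && t != -3))))) && ((!(t >= p + 2 || 2*cnt >= -11)) ==> ((3*t >= 3*p + x - 2 ==> (!(3*x == p - 7 && t != -10))) && ((!(3*t >= 3*p + x - 2)) ==> (!(2*p == 3*x + 2 && t != -3))))).
Before the if: ((!(p <= 5)) ==> (((!(t <= 5)) ==> ((t >= 3*cnt - 1 ==> (!(8*t == 3*cnt + 32 && t != -10))) && ((!(t >= 3*cnt - 1)) ==> (!(4*t == 16 && t != -3))))) && (t <= 5 ==> ((t >= 3*cnt + 3 ==> (!(8*t == 3*cnt + 20 && t != -10))) && ((!(t >= 3*cnt + 3)) ==> (!(4*t == 4 && t != -3))))))) && (p <= 5 ==> (((t >= p + 2 || 2*cnt >= -11) ==> ((!(p <= 2)) && (3*t >= 3*cnt + x + 7 ==> (!(2*p + 3*x == 3*cnt + 2 && t != -10))) && ((!(3*t >= 3*cnt + x + 7)) ==> (!(2*p == 3*x + 2 && t != -3))))) && ((!(t >= p + 2 || 2*cnt >= -11)) ==> ((3*t >= 3*p + x - 2 ==> (!(3*x == p - 7 && t != -10))) && ((!(3*t >= 3*p + x - 2)) ==> (!(2*p == 3*x + 2 && t != -3)))))))
Answer: WP = ((!(p <= 5)) ==> (((!(t <= 5)) ==> ((t >= 3*cnt - 1 ==> (!(8*t == 3*cnt + 32 && t != -10))) && ((!(t >= 3*cnt - 1)) ==> (!(4*t == 16 && t != -3))))) && (t <= 5 ==> ((t >= 3*cnt + 3 ==> (!(8*t == 3*cnt + 20 && t != -10))) && ((!(t >= 3*cnt + 3)) ==> (!(4*t == 4 && t != -3))))))) && (p <= 5 ==> (((t >= p + 2 || 2*cnt >= -11) ==> ((!(p <= 2)) && (3*t >= 3*cnt + x + 7 ==> (!(2*p + 3*x == 3*cnt + 2 && t != -10))) && ((!(3*t >= 3*cnt + x + 7)) ==> (!(2*p == 3*x + 2 && t != -3))))) && ((!(t >= p + 2 || 2*cnt >= -11)) ==> ((3*t >= 3*p + x - 2 ==> (!(3*x == p - 7 && t != -10))) && ((!(3*t >= 3*p + x - 2)) ==> (!(2*p == 3*x + 2 && t != -3)))))))


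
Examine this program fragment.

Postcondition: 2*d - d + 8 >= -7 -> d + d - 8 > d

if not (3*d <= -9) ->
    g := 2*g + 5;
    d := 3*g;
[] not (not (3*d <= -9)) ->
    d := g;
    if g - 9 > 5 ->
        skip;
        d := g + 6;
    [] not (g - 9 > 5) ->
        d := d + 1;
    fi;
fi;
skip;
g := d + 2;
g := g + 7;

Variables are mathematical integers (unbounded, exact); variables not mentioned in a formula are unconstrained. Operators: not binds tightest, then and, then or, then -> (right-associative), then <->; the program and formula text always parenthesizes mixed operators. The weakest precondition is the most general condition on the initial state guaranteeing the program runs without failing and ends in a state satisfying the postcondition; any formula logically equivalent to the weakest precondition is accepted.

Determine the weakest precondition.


Working backward. After the program, the postcondition 2*d - d + 8 >= -7 -> d + d - 8 > d must hold; in canonical form it is d >= -15 -> d > 8.
Before g := g + 7: d >= -15 -> d > 8
Before g := d + 2: d >= -15 -> d > 8
Before skip: d >= -15 -> d > 8
Then branch requires 6*g >= -30 -> 6*g > -7; else branch requires (g > 14 -> (g >= -21 -> g > 2)) and ((not (g > 14)) -> (g >= -16 -> g > 7)).
Before the if: ((not (3*d <= -9)) -> (6*g >= -30 -> 6*g > -7)) and (3*d <= -9 -> ((g > 14 -> (g >= -21 -> g > 2)) and ((not (g > 14)) -> (g >= -16 -> g > 7))))
Answer: WP = ((not (3*d <= -9)) -> (6*g >= -30 -> 6*g > -7)) and (3*d <= -9 -> ((g > 14 -> (g >= -21 -> g > 2)) and ((not (g > 14)) -> (g >= -16 -> g > 7))))


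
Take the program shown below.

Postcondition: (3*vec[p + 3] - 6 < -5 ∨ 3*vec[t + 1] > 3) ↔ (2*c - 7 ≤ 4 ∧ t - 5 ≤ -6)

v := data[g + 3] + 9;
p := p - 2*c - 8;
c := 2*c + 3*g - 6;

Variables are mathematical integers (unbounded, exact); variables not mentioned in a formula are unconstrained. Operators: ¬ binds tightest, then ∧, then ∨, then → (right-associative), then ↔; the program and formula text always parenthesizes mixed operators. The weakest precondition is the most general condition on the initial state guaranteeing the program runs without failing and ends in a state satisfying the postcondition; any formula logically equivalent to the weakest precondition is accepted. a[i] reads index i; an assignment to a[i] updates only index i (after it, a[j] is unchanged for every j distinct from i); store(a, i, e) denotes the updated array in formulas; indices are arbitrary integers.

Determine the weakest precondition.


Working backward. After the program, the postcondition (3*vec[p + 3] - 6 < -5 ∨ 3*vec[t + 1] > 3) ↔ (2*c - 7 ≤ 4 ∧ t - 5 ≤ -6) must hold; in canonical form it is (3*vec[p + 3] < 1 ∨ 3*vec[t + 1] > 3) ↔ (2*c ≤ 11 ∧ t ≤ -1).
Before c := 2*c + 3*g - 6: (3*vec[p + 3] < 1 ∨ 3*vec[t + 1] > 3) ↔ (4*c + 6*g ≤ 23 ∧ t ≤ -1)
Before p := p - 2*c - 8: (3*vec[-2*c + p - 5] < 1 ∨ 3*vec[t + 1] > 3) ↔ (4*c + 6*g ≤ 23 ∧ t ≤ -1)
Before v := data[g + 3] + 9: (3*vec[-2*c + p - 5] < 1 ∨ 3*vec[t + 1] > 3) ↔ (4*c + 6*g ≤ 23 ∧ t ≤ -1)
Answer: WP = (3*vec[-2*c + p - 5] < 1 ∨ 3*vec[t + 1] > 3) ↔ (4*c + 6*g ≤ 23 ∧ t ≤ -1)


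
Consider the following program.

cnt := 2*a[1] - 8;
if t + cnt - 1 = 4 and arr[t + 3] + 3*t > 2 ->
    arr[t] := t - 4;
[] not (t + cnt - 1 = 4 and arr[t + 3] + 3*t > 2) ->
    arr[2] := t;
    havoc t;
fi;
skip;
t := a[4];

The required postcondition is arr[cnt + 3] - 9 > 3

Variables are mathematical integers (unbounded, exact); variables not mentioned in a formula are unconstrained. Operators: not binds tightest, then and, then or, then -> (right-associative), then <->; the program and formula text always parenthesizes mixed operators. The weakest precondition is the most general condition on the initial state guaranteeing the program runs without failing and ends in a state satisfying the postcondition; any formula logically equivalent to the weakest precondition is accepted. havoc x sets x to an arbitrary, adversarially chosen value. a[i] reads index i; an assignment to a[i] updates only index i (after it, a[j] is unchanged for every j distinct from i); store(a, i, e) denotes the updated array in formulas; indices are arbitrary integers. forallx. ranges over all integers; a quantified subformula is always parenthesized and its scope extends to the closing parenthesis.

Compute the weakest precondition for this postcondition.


Working backward. After the program, the postcondition arr[cnt + 3] - 9 > 3 must hold; in canonical form it is arr[cnt + 3] > 12.
Before t := a[4]: arr[cnt + 3] > 12
Before skip: arr[cnt + 3] > 12
Then branch requires store(arr, t, t - 4)[cnt + 3] > 12; else branch requires store(arr, 2, t)[cnt + 3] > 12.
Before the if: ((cnt + t = 5 and arr[t + 3] + 3*t > 2) -> store(arr, t, t - 4)[cnt + 3] > 12) and ((not (cnt + t = 5 and arr[t + 3] + 3*t > 2)) -> store(arr, 2, t)[cnt + 3] > 12)
Before cnt := 2*a[1] - 8: ((2*a[1] + t = 13 and arr[t + 3] + 3*t > 2) -> store(arr, t, t - 4)[2*a[1] - 5] > 12) and ((not (2*a[1] + t = 13 and arr[t + 3] + 3*t > 2)) -> store(arr, 2, t)[2*a[1] - 5] > 12)
Answer: WP = ((2*a[1] + t = 13 and arr[t + 3] + 3*t > 2) -> store(arr, t, t - 4)[2*a[1] - 5] > 12) and ((not (2*a[1] + t = 13 and arr[t + 3] + 3*t > 2)) -> store(arr, 2, t)[2*a[1] - 5] > 12)


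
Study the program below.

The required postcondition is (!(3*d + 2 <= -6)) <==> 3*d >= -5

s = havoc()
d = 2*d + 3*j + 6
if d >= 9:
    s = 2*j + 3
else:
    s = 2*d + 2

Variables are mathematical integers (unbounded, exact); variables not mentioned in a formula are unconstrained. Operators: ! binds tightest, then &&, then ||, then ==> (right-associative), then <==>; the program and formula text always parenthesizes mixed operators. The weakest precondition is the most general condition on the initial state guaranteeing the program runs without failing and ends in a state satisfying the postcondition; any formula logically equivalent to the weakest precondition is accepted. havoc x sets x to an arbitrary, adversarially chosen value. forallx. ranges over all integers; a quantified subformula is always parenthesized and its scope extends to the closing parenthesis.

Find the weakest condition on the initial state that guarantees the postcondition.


Working backward. After the program, the postcondition (!(3*d + 2 <= -6)) <==> 3*d >= -5 must hold; in canonical form it is (!(3*d <= -8)) <==> 3*d >= -5.
Then branch requires (!(3*d <= -8)) <==> 3*d >= -5; else branch requires (!(3*d <= -8)) <==> 3*d >= -5.
Before the if: (d >= 9 ==> ((!(3*d <= -8)) <==> 3*d >= -5)) && ((!(d >= 9)) ==> ((!(3*d <= -8)) <==> 3*d >= -5))
Before d := 2*d + 3*j + 6: (2*d + 3*j >= 3 ==> ((!(6*d + 9*j <= -26)) <==> 6*d + 9*j >= -23)) && ((!(2*d + 3*j >= 3)) ==> ((!(6*d + 9*j <= -26)) <==> 6*d + 9*j >= -23))
Before havoc s: (2*d + 3*j >= 3 ==> ((!(6*d + 9*j <= -26)) <==> 6*d + 9*j >= -23)) && ((!(2*d + 3*j >= 3)) ==> ((!(6*d + 9*j <= -26)) <==> 6*d + 9*j >= -23))
Answer: WP = (2*d + 3*j >= 3 ==> ((!(6*d + 9*j <= -26)) <==> 6*d + 9*j >= -23)) && ((!(2*d + 3*j >= 3)) ==> ((!(6*d + 9*j <= -26)) <==> 6*d + 9*j >= -23))


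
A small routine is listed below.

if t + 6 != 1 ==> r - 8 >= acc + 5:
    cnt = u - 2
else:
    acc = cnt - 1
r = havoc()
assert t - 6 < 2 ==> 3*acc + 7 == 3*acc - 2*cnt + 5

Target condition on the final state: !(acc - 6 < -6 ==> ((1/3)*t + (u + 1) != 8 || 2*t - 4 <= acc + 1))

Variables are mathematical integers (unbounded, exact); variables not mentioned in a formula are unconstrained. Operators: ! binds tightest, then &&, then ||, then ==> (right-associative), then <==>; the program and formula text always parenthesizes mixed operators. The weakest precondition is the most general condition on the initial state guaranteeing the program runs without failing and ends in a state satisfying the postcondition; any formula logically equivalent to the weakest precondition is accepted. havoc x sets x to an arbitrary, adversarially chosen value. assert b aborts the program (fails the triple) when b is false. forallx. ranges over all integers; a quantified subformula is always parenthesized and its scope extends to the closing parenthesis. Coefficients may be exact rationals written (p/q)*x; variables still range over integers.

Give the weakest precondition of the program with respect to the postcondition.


Working backward. After the program, the postcondition !(acc - 6 < -6 ==> ((1/3)*t + (u + 1) != 8 || 2*t - 4 <= acc + 1)) must hold; in canonical form it is !(acc < 0 ==> ((1/3)*t + u != 7 || 2*t <= acc + 5)).
Before assert t - 6 < 2 ==> 3*acc + 7 == 3*acc - 2*cnt + 5: (t < 8 ==> 2*cnt == -2) && (!(acc < 0 ==> ((1/3)*t + u != 7 || 2*t <= acc + 5)))
Before havoc r: (t < 8 ==> 2*cnt == -2) && (!(acc < 0 ==> ((1/3)*t + u != 7 || 2*t <= acc + 5)))
Then branch requires (t < 8 ==> 2*u == 2) && (!(acc < 0 ==> ((1/3)*t + u != 7 || 2*t <= acc + 5))); else branch requires (t < 8 ==> 2*cnt == -2) && (!(cnt < 1 ==> ((1/3)*t + u != 7 || 2*t <= cnt + 4))).
Before the if: ((t != -5 ==> r >= acc + 13) ==> ((t < 8 ==> 2*u == 2) && (!(acc < 0 ==> ((1/3)*t + u != 7 || 2*t <= acc + 5))))) && ((!(t != -5 ==> r >= acc + 13)) ==> ((t < 8 ==> 2*cnt == -2) && (!(cnt < 1 ==> ((1/3)*t + u != 7 || 2*t <= cnt + 4)))))
Answer: WP = ((t != -5 ==> r >= acc + 13) ==> ((t < 8 ==> 2*u == 2) && (!(acc < 0 ==> ((1/3)*t + u != 7 || 2*t <= acc + 5))))) && ((!(t != -5 ==> r >= acc + 13)) ==> ((t < 8 ==> 2*cnt == -2) && (!(cnt < 1 ==> ((1/3)*t + u != 7 || 2*t <= cnt + 4)))))


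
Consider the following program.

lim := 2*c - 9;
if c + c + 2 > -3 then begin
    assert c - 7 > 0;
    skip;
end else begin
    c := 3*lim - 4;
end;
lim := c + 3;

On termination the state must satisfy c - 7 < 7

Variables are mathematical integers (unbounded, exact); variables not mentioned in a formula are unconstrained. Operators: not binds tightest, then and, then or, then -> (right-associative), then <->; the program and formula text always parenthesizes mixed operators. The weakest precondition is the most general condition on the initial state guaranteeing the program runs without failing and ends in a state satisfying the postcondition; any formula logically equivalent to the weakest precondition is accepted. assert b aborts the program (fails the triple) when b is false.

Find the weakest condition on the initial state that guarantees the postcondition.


Working backward. After the program, the postcondition c - 7 < 7 must hold; in canonical form it is c < 14.
Before lim := c + 3: c < 14
Then branch requires c > 7 and c < 14; else branch requires 3*lim < 18.
Before the if: (2*c > -5 -> (c > 7 and c < 14)) and ((not (2*c > -5)) -> 3*lim < 18)
Before lim := 2*c - 9: (2*c > -5 -> (c > 7 and c < 14)) and ((not (2*c > -5)) -> 6*c < 45)
Answer: WP = (2*c > -5 -> (c > 7 and c < 14)) and ((not (2*c > -5)) -> 6*c < 45)


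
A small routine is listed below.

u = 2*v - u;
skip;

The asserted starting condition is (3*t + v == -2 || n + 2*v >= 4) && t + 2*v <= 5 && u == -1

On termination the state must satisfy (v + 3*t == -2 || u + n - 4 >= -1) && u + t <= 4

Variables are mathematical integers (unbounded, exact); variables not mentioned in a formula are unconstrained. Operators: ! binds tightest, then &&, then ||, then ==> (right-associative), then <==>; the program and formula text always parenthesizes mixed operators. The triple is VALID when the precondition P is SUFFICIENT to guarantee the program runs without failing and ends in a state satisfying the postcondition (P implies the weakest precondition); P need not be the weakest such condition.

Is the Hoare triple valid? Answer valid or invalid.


Working backward. After the program, the postcondition (v + 3*t == -2 || u + n - 4 >= -1) && u + t <= 4 must hold; in canonical form it is (3*t + v == -2 || n + u >= 3) && t + u <= 4.
Before skip: (3*t + v == -2 || n + u >= 3) && t + u <= 4
Before u := 2*v - u: (3*t + v == -2 || n + 2*v >= u + 3) && t + 2*v <= u + 4
The weakest precondition is (3*t + v == -2 || n + 2*v >= u + 3) && t + 2*v <= u + 4.
Check whether (3*t + v == -2 || n + 2*v >= 4) && t + 2*v <= 5 && u == -1 implies it.
Countermodel: at the initial state n = -2, t = -2, u = -1, v = 3, the precondition holds but the weakest precondition fails.
Answer: invalid


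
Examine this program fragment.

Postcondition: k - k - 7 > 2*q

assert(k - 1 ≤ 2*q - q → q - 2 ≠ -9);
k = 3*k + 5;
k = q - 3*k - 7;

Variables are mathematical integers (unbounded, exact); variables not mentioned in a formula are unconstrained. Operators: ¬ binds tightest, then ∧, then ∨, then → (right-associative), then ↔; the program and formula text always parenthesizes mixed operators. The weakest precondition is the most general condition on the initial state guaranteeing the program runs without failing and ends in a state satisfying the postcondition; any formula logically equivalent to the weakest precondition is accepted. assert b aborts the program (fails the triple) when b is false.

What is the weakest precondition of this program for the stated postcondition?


Working backward. After the program, the postcondition k - k - 7 > 2*q must hold; in canonical form it is 2*q < -7.
Before k := q - 3*k - 7: 2*q < -7
Before k := 3*k + 5: 2*q < -7
Before assert k - 1 ≤ 2*q - q → q - 2 ≠ -9: (k ≤ q + 1 → q ≠ -7) ∧ 2*q < -7
Answer: WP = (k ≤ q + 1 → q ≠ -7) ∧ 2*q < -7


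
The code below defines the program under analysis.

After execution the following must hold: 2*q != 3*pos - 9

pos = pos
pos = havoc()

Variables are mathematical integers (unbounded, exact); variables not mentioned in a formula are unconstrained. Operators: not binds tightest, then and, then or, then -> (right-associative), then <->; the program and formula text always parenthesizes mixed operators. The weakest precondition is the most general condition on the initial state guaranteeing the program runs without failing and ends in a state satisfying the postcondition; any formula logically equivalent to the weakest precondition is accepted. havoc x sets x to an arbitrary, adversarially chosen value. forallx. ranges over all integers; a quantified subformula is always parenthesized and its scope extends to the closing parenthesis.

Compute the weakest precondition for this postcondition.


Working backward. After the program, 2*q != 3*pos - 9 must hold.
Before havoc pos: forall pos_1. 2*q != 3*pos_1 - 9
Before pos := pos: forall pos_1. 2*q != 3*pos_1 - 9
Answer: WP = forall pos_1. 2*q != 3*pos_1 - 9


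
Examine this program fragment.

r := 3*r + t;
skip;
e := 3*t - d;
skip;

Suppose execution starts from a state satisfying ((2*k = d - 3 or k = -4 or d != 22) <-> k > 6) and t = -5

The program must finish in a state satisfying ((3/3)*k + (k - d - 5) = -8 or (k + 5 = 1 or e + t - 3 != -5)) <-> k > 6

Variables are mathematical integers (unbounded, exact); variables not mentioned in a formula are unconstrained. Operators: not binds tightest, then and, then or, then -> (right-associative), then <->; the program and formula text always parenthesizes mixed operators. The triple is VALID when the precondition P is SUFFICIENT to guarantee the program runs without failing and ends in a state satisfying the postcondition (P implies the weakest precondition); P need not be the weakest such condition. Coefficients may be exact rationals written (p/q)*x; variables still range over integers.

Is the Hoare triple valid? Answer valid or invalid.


Working backward. After the program, the postcondition ((3/3)*k + (k - d - 5) = -8 or (k + 5 = 1 or e + t - 3 != -5)) <-> k > 6 must hold; in canonical form it is (2*k = d - 3 or k = -4 or e + t != -2) <-> k > 6.
Before skip: (2*k = d - 3 or k = -4 or e + t != -2) <-> k > 6
Before e := 3*t - d: (2*k = d - 3 or k = -4 or 4*t != d - 2) <-> k > 6
Before skip: (2*k = d - 3 or k = -4 or 4*t != d - 2) <-> k > 6
Before r := 3*r + t: (2*k = d - 3 or k = -4 or 4*t != d - 2) <-> k > 6
The weakest precondition is (2*k = d - 3 or k = -4 or 4*t != d - 2) <-> k > 6.
Check whether ((2*k = d - 3 or k = -4 or d != 22) <-> k > 6) and t = -5 implies it.
Countermodel: at the initial state d = 22, k = -5, t = -5, the precondition holds but the weakest precondition fails.
Answer: invalid


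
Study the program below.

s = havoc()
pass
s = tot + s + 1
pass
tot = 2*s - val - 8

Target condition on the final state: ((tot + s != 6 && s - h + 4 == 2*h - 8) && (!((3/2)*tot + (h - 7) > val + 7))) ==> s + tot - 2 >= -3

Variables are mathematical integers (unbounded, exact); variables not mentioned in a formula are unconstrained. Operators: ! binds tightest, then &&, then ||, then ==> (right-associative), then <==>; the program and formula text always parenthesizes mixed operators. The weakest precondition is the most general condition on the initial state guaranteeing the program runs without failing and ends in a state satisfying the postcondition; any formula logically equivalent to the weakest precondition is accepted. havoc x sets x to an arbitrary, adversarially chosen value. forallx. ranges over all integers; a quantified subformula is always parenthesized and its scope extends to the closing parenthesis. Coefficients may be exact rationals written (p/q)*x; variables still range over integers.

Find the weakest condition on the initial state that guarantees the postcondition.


Working backward. After the program, the postcondition ((tot + s != 6 && s - h + 4 == 2*h - 8) && (!((3/2)*tot + (h - 7) > val + 7))) ==> s + tot - 2 >= -3 must hold; in canonical form it is (s + tot != 6 && s == 3*h - 12 && (!(h + (3/2)*tot > val + 14))) ==> s + tot >= -1.
Before tot := 2*s - val - 8: (3*s != val + 14 && s == 3*h - 12 && (!(h + 3*s > (5/2)*val + 26))) ==> 3*s >= val + 7
Before skip: (3*s != val + 14 && s == 3*h - 12 && (!(h + 3*s > (5/2)*val + 26))) ==> 3*s >= val + 7
Before s := tot + s + 1: (3*s + 3*tot != val + 11 && s + tot == 3*h - 13 && (!(h + 3*s + 3*tot > (5/2)*val + 23))) ==> 3*s + 3*tot >= val + 4
Before skip: (3*s + 3*tot != val + 11 && s + tot == 3*h - 13 && (!(h + 3*s + 3*tot > (5/2)*val + 23))) ==> 3*s + 3*tot >= val + 4
Before havoc s: forall s_1. ((3*s_1 + 3*tot != val + 11 && s_1 + tot == 3*h - 13 && (!(h + 3*s_1 + 3*tot > (5/2)*val + 23))) ==> 3*s_1 + 3*tot >= val + 4)
Answer: WP = forall s_1. ((3*s_1 + 3*tot != val + 11 && s_1 + tot == 3*h - 13 && (!(h + 3*s_1 + 3*tot > (5/2)*val + 23))) ==> 3*s_1 + 3*tot >= val + 4)


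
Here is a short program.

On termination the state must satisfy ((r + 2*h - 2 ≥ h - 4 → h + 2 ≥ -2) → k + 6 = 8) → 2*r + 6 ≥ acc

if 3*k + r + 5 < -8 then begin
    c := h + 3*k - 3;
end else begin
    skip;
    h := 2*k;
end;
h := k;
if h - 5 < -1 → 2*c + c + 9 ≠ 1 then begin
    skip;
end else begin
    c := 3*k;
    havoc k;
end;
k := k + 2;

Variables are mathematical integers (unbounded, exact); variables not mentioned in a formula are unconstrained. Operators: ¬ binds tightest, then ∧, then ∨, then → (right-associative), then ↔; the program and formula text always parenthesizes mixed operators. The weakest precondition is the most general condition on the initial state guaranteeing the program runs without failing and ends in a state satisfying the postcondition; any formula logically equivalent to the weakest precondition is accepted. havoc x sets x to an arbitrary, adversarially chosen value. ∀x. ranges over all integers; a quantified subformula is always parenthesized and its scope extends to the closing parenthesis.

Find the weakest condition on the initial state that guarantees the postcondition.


Working backward. After the program, the postcondition ((r + 2*h - 2 ≥ h - 4 → h + 2 ≥ -2) → k + 6 = 8) → 2*r + 6 ≥ acc must hold; in canonical form it is ((h + r ≥ -2 → h ≥ -4) → k = 2) → 2*r ≥ acc - 6.
Before k := k + 2: ((h + r ≥ -2 → h ≥ -4) → k = 0) → 2*r ≥ acc - 6
Then branch requires ((h + r ≥ -2 → h ≥ -4) → k = 0) → 2*r ≥ acc - 6; else branch requires ∀k_1. (((h + r ≥ -2 → h ≥ -4) → k_1 = 0) → 2*r ≥ acc - 6).
Before the if: ((h < 4 → 3*c ≠ -8) → (((h + r ≥ -2 → h ≥ -4) → k = 0) → 2*r ≥ acc - 6)) ∧ ((¬(h < 4 → 3*c ≠ -8)) → (∀k_1. (((h + r ≥ -2 → h ≥ -4) → k_1 = 0) → 2*r ≥ acc - 6)))
Before h := k: ((k < 4 → 3*c ≠ -8) → (((k + r ≥ -2 → k ≥ -4) → k = 0) → 2*r ≥ acc - 6)) ∧ ((¬(k < 4 → 3*c ≠ -8)) → (∀k_1. (((k + r ≥ -2 → k ≥ -4) → k_1 = 0) → 2*r ≥ acc - 6)))
Then branch requires ((k < 4 → 3*h + 9*k ≠ 1) → (((k + r ≥ -2 → k ≥ -4) → k = 0) → 2*r ≥ acc - 6)) ∧ ((¬(k < 4 → 3*h + 9*k ≠ 1)) → (∀k_1. (((k + r ≥ -2 → k ≥ -4) → k_1 = 0) → 2*r ≥ acc - 6))); else branch requires ((k < 4 → 3*c ≠ -8) → (((k + r ≥ -2 → k ≥ -4) → k = 0) → 2*r ≥ acc - 6)) ∧ ((¬(k < 4 → 3*c ≠ -8)) → (∀k_1. (((k + r ≥ -2 → k ≥ -4) → k_1 = 0) → 2*r ≥ acc - 6))).
Before the if: (3*k + r < -13 → (((k < 4 → 3*h + 9*k ≠ 1) → (((k + r ≥ -2 → k ≥ -4) → k = 0) → 2*r ≥ acc - 6)) ∧ ((¬(k < 4 → 3*h + 9*k ≠ 1)) → (∀k_1. (((k + r ≥ -2 → k ≥ -4) → k_1 = 0) → 2*r ≥ acc - 6))))) ∧ ((¬(3*k + r < -13)) → (((k < 4 → 3*c ≠ -8) → (((k + r ≥ -2 → k ≥ -4) → k = 0) → 2*r ≥ acc - 6)) ∧ ((¬(k < 4 → 3*c ≠ -8)) → (∀k_1. (((k + r ≥ -2 → k ≥ -4) → k_1 = 0) → 2*r ≥ acc - 6)))))
Answer: WP = (3*k + r < -13 → (((k < 4 → 3*h + 9*k ≠ 1) → (((k + r ≥ -2 → k ≥ -4) → k = 0) → 2*r ≥ acc - 6)) ∧ ((¬(k < 4 → 3*h + 9*k ≠ 1)) → (∀k_1. (((k + r ≥ -2 → k ≥ -4) → k_1 = 0) → 2*r ≥ acc - 6))))) ∧ ((¬(3*k + r < -13)) → (((k < 4 → 3*c ≠ -8) → (((k + r ≥ -2 → k ≥ -4) → k = 0) → 2*r ≥ acc - 6)) ∧ ((¬(k < 4 → 3*c ≠ -8)) → (∀k_1. (((k + r ≥ -2 → k ≥ -4) → k_1 = 0) → 2*r ≥ acc - 6)))))
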